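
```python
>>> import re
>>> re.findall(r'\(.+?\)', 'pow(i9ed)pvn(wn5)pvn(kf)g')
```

The `?` after the quantifier makes it lazy — it takes as little as possible before letting the rest of the pattern try.
With no groups in the pattern, `findall` gives back each whole match — 3 here.

['(i9ed)', '(wn5)', '(kf)']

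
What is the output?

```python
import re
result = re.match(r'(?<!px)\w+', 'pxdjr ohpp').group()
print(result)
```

pxdjr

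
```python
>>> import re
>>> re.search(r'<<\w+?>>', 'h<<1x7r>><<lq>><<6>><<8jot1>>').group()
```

'<<1x7r>>'

The match spans [1:9] → '<<1x7r>>'.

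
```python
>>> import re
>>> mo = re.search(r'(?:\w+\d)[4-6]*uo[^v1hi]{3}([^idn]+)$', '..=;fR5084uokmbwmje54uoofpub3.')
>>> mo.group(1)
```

'ub3.'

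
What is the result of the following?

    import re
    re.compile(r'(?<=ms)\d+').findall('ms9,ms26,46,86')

The `(?=…)`/`(?<=…)` assertion just peeks at neighbouring text; it doesn't advance the match position.
Matches: at [2:3] → '9'; at [6:8] → '26'.
Since nothing is captured, `findall` lists the 2 matched substrings directly.

['9', '26']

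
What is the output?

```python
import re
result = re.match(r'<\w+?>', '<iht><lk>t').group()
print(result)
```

`match` is anchored at position 0; if the pattern doesn't fit there, it returns None.
The match spans [0:5] → '<iht>'.

<iht>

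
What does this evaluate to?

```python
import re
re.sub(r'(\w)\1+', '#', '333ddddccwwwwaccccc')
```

'####a#'

A backreference is literal: `\1` must see the identical characters the first group matched.
Each match is replaced by '#'.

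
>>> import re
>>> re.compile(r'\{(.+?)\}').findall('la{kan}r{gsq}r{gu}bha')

['kan', 'gsq', 'gu']

Lazy quantifiers expand one character at a time until the remainder of the pattern can match.
Because there's exactly one group, `findall` drops the full match and keeps group 1 from each hit.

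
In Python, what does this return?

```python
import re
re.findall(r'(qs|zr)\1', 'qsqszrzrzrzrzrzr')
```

['qs', 'zr', 'zr', 'zr']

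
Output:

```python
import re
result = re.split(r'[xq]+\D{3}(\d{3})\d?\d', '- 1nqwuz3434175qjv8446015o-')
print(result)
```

['- 1n', '343', '75qjv8446015o-']

The pattern matches one or more of one of [xq], then exactly 3 of a non-digit; then exactly 3 of a digit (captured); then optionally a digit, then a digit.
With a capturing group present, the delimiter's captured portion is kept in the result list.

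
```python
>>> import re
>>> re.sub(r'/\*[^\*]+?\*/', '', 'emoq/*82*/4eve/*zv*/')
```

Matches: at [4:10] → '/*82*/'; at [14:20] → '/*zv*/'.
Each match is replaced by ''.

'emoq4eve'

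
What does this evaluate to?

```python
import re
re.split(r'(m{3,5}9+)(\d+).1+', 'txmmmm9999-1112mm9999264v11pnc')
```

['tx', 'mmmm999', '9', '2mm9999264v11pnc']

`re.split` interleaves the captured-group text with the surrounding fragments.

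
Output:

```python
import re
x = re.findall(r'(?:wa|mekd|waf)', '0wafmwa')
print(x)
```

['wa', 'wa']

Branches in `(...|...)` are attempted left-to-right; the first branch that allows the whole pattern to succeed is taken.
Walking the string: at [1:3] → 'wa'; at [5:7] → 'wa'.
No capturing groups, so `findall` returns the 2 full match strings.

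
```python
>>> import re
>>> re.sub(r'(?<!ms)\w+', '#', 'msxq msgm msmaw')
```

`(?!…)`/`(?<!…)` only lets a position through if the neighbouring text does NOT match; no characters are consumed.
Matches: at [0:4] → 'msxq'; at [5:9] → 'msgm'; at [10:15] → 'msmaw'.
Each match is replaced by '#'.

'# # #'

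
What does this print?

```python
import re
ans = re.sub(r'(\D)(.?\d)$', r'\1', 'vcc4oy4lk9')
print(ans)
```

This matches a non-digit (captured); then optionally any character, then a digit (captured); then anchored at the end.
Matches: at [7:10] → 'lk9'.
Each match is replaced using the text its own group 1 captured.

vcc4oy4l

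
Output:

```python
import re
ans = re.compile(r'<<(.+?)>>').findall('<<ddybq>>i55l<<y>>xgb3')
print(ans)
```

['ddybq', 'y']

Because the quantifier is non-greedy, it stops expanding at the earliest point where the rest of the pattern can succeed.
Because there's exactly one group, `findall` drops the full match and keeps group 1 from each hit.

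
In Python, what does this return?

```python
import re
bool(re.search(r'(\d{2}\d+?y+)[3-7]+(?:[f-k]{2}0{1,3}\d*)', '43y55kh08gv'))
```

This matches exactly 2 of a digit, then one or more of a digit (lazy), then one or more of the literal 'y' (captured); then one or more of a character in [3-7]; then exactly 2 of a character in [f-k], then 1 to 3 of the literal '0', then zero or more of a digit (non-capturing group).
Here nothing in the string fits, so the call returns None, and `bool(None)` is False.

False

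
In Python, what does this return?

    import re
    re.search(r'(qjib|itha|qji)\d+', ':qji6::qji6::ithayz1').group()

The match spans [1:5] → 'qji6'.

'qji6'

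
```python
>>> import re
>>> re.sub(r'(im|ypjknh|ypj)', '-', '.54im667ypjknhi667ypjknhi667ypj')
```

'.54-667-i667-i667-'

`|` is ordered: at each position the engine commits to the first alternative that works.
`sub` substitutes '-' at each match site.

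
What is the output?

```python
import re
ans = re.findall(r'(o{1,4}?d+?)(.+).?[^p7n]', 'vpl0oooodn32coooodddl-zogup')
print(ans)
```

[('ooood', 'n32coooodddl-zog')]

The pattern matches 1 to 4 of a literal 'o' (lazy), then one or more of the literal 'd' (lazy) (captured); then one or more of any character (captured); then optionally any character, then any character except [p7n].
2 groups means the one result is a tuple of 2 captured strings — 1 here.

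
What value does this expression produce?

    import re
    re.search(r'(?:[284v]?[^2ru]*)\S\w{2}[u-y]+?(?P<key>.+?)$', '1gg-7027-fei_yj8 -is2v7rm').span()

(6, 25)

This matches optionally one of [284v], then zero or more of any character except [2ru] (non-capturing group); then a non-whitespace character, then exactly 2 of a word character, then one or more of a character in [u-y] (lazy); then one or more of any character (lazy) (captured as 'key'); then anchored at the end.
The match spans [6:25] → '27-fei_yj8 -is2v7rm'.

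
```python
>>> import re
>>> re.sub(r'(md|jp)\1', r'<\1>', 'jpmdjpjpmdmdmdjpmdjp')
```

'jpmd<jp><md>mdjpmdjp'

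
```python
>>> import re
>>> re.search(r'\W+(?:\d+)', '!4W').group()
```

The pattern matches one or more of a non-word character; then one or more of a digit (non-capturing group).
Unlike `match`, `search` isn't anchored — it looks for the pattern anywhere in the string.
The match spans [0:2] → '!4'.

'!4'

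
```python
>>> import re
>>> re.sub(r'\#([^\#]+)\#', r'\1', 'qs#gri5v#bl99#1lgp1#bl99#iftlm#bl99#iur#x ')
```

'qsgri5vbl991lgp1bl99iftlmbl99iurx '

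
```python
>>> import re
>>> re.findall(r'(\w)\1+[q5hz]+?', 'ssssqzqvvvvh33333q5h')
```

['s', 'v', '3']

After group 1 captures some text, `\1` only succeeds where that same text appears again.
One capturing group, so `findall` returns just the captured substring from each match — 3 in all.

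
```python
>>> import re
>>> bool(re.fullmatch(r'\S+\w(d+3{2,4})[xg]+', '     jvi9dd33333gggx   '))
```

False

Pattern: one or more of a non-whitespace character, then a word character; then one or more of the literal 'd', then 2 to 4 of the literal '3' (captured); then one or more of one of [xg].
`re.fullmatch` requires the pattern to consume the entire string.
Here there's no way to consume every character, so the call returns None, and `bool(None)` is False.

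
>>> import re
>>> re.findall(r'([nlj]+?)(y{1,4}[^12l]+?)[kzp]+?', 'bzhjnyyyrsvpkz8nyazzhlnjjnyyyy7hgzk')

[('jn', 'yyyrsv'), ('n', 'ya'), ('lnjjn', 'yyyy7hg')]

This matches one or more of one of [nlj] (lazy) (captured); then 1 to 4 of a literal 'y', then one or more of any character except [12l] (lazy) (captured); then one or more of one of [kzp] (lazy).
Matches: at [3:12] match 'jnyyyrsvp', groups = ('jn', 'yyyrsv'); at [15:19] match 'nyaz', groups = ('n', 'ya'); at [21:34] match 'lnjjnyyyy7hgz', groups = ('lnjjn', 'yyyy7hg').
`findall` packs the 2 group values into a tuple for every match.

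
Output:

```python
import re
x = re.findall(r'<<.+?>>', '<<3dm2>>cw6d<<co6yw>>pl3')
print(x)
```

['<<3dm2>>', '<<co6yw>>']

Matches: at [0:8] → '<<3dm2>>'; at [12:21] → '<<co6yw>>'.
With no groups in the pattern, `findall` gives back each whole match — 2 here.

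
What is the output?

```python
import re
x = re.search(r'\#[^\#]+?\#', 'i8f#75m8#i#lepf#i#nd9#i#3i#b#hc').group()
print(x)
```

`re.search` tries every starting position until one works.
The match spans [3:9] → '#75m8#'.

#75m8#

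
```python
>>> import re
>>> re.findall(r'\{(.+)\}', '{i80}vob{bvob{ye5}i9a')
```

['i80}vob{bvob{ye5']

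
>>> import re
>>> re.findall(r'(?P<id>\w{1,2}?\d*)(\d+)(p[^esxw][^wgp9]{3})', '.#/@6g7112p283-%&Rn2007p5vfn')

[('6g711', '2', 'p283-'), ('Rn200', '7', 'p5vfn')]

This matches 1 to 2 of a word character (lazy), then zero or more of a digit (captured as 'id'); then one or more of a digit (captured); then the literal 'p', then any character except [esxw], then exactly 3 of any character except [wgp9] (captured).
Matches: at [4:15] match '6g7112p283-', groups = ('6g711', '2', 'p283-'); at [17:28] match 'Rn2007p5vfn', groups = ('Rn200', '7', 'p5vfn').
`findall` packs the 3 group values into a tuple for every match.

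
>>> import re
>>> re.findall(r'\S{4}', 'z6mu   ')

['z6mu']

Pattern: exactly 4 of a non-whitespace character.
Matches: at [0:4] → 'z6mu'.
`findall` yields the raw match text (1 of them) because the pattern has no groups.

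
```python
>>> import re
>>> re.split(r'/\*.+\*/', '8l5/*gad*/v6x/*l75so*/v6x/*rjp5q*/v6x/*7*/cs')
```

Matches to split on: at [3:42] → '/*gad*/v6x/*l75so*/v6x/*rjp5q*/v6x/*7*/'.
`split` removes every match and returns the 2 fragments in between.

['8l5', 'cs']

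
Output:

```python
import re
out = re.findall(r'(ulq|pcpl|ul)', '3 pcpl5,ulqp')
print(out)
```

Alternation isn't longest-match — the leftmost alternative that fits at this position is chosen.
Walking the string: at [2:6] match 'pcpl', group 1 = 'pcpl'; at [8:11] match 'ulq', group 1 = 'ulq'.
`findall` collects group 1 from each match (2 total).

['pcpl', 'ulq']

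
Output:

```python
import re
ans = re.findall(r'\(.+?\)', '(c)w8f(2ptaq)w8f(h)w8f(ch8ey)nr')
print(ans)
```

['(c)', '(2ptaq)', '(h)', '(ch8ey)']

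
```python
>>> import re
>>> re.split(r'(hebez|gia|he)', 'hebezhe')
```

['', 'hebez', '', 'he', '']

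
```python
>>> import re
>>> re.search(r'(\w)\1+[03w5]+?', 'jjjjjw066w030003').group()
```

'jjjjjw'

A backreference is literal: `\1` must see the identical characters the first group matched.
Unlike `match`, `search` isn't anchored — it looks for the pattern anywhere in the string.
The match spans [0:6] → 'jjjjjw'.
Captured: group 1 = 'j'.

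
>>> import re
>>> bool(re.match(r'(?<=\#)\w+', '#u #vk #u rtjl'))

False

Lookahead/lookbehind check context without consuming it, so the matched span excludes the asserted characters.
`match` is anchored at position 0; if the pattern doesn't fit there, it returns None.
Here position 0 doesn't satisfy it, so the call returns None, and `bool(None)` is False.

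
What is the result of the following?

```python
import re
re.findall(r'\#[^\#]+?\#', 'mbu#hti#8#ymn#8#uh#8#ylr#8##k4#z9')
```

['#hti#', '#ymn#', '#uh#', '#ylr#', '#k4#']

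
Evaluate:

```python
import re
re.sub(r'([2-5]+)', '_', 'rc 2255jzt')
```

Each match is replaced by '_'.

'rc _jzt'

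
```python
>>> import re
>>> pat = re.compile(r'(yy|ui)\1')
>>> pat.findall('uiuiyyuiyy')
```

['ui']

The backreference `\1` re-matches whatever the first group consumed, character for character.
One capturing group, so `findall` returns just the captured substring from the one match — 1 in all.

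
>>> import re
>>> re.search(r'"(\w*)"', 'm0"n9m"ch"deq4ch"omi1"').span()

(2, 7)

Unlike `match`, `search` isn't anchored — it looks for the pattern anywhere in the string.
The match spans [2:7] → '"n9m"'.
Captured: group 1 = 'n9m'.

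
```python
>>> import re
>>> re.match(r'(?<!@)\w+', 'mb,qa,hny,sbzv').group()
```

`(?!…)`/`(?<!…)` only lets a position through if the neighbouring text does NOT match; no characters are consumed.
With `match`, the pattern is implicitly anchored at the beginning.
The match spans [0:2] → 'mb'.

'mb'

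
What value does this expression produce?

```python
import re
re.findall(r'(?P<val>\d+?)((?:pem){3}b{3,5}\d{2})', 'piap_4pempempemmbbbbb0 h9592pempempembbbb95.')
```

[('9592', 'pempempembbbb95')]

The pattern matches one or more of a digit (lazy) (captured as 'val'); then the literal 'pem' repeated 3 times, then 3 to 5 of a literal 'b', then exactly 2 of a digit (captured).
Matches: at [24:43] match '9592pempempembbbb95', groups = ('9592', 'pempempembbbb95').
2 groups means the one result is a tuple of 2 captured strings — 1 here.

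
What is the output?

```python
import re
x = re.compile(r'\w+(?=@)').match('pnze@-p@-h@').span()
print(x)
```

(0, 4)

`match` is anchored at position 0; if the pattern doesn't fit there, it returns None.
The match spans [0:4] → 'pnze'.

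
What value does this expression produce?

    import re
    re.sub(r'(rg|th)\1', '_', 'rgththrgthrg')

'rg_rgthrg'

`\1` is not a pattern — it's the concrete string captured by group 1, re-applied verbatim.
Every occurrence is swapped for '_'.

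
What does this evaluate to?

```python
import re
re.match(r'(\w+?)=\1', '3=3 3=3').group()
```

'3=3'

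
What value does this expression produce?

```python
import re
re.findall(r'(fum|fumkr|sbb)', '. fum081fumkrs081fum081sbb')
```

['fum', 'fum', 'fum', 'sbb']

Alternation isn't longest-match — the leftmost alternative that fits at this position is chosen.
One capturing group, so `findall` returns just the captured substring from each match — 4 in all.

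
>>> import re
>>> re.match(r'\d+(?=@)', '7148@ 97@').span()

`match` is anchored at position 0; if the pattern doesn't fit there, it returns None.
The match spans [0:4] → '7148'.

(0, 4)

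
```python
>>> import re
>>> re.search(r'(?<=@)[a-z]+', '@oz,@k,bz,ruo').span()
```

The positive lookaround only admits positions where the adjacent text matches; those characters stay outside the span.
`re.search` scans for the first position where the pattern succeeds.
The match spans [1:3] → 'oz'.

(1, 3)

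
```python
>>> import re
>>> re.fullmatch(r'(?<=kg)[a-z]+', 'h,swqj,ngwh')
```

None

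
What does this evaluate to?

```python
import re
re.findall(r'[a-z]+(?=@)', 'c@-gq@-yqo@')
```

Lookahead/lookbehind check context without consuming it, so the matched span excludes the asserted characters.
Matches: at [0:1] → 'c'; at [3:5] → 'gq'; at [7:10] → 'yqo'.
Since nothing is captured, `findall` lists the 3 matched substrings directly.

['c', 'gq', 'yqo']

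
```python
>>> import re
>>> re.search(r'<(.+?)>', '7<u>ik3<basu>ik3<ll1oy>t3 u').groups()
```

`re.search` tries every starting position until one works.
The match spans [1:4] → '<u>'.
Captured: group 1 = 'u'.

('u',)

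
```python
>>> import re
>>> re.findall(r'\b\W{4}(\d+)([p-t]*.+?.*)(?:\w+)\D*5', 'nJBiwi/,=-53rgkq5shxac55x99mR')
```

Multiple groups make `findall` return tuples — one 2-tuple for the one match.

[('53', 'rgkq5shxac')]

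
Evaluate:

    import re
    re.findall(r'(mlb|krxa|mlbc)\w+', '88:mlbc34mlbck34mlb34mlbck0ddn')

['mlb']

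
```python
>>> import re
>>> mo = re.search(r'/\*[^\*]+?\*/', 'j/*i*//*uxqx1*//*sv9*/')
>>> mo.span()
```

(1, 6)

The match spans [1:6] → '/*i*/'.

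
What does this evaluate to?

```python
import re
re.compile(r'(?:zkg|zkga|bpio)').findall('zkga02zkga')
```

Alternation tries branches left to right and keeps the first one that lets the overall match succeed at that position.
`findall` yields the raw match text (2 of them) because the pattern has no groups.

['zkg', 'zkg']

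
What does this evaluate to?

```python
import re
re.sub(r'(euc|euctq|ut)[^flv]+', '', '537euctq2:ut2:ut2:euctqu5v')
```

'537v'

`sub` substitutes '' at each match site.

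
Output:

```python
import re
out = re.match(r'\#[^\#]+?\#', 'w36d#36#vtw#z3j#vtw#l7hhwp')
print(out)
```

`match` is anchored at position 0; if the pattern doesn't fit there, it returns None.
Here the pattern fails at index 0, so the call returns None.

None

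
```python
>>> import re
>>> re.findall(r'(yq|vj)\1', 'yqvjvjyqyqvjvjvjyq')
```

['vj', 'yq', 'vj']

The backreference `\1` re-matches whatever the first group consumed, character for character.
Scanning left to right: at [2:6] match 'vjvj', group 1 = 'vj'; at [6:10] match 'yqyq', group 1 = 'yq'; at [10:14] match 'vjvj', group 1 = 'vj'.
`findall` collects group 1 from each match (3 total).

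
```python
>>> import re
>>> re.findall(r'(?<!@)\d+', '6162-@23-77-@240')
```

The negative lookahead/lookbehind blocks any match where the forbidden context is present.
`findall` yields the raw match text (4 of them) because the pattern has no groups.

['6162', '3', '77', '40']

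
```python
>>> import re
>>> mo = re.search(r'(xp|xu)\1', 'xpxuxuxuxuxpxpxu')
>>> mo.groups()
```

('xu',)

A backreference is literal: `\1` must see the identical characters the first group matched.
`re.search` tries every starting position until one works.
The match spans [2:6] → 'xuxu'.
Captured: group 1 = 'xu'.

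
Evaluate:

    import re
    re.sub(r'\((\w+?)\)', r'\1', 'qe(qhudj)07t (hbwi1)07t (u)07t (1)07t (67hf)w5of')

'qeqhudj07t hbwi107t u07t 107t 67hfw5of'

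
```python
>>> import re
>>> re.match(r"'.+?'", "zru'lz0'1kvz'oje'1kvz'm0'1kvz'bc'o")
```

None

`match` is anchored at position 0; if the pattern doesn't fit there, it returns None.
Here the string doesn't start with a match, so the call returns None.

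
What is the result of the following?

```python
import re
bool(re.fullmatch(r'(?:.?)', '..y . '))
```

False

This matches optionally any character (non-capturing group).
`re.fullmatch` is like wrapping the pattern in `^…$` (in single-line mode).
Here the pattern can't cover the whole string, so the call returns None, and `bool(None)` is False.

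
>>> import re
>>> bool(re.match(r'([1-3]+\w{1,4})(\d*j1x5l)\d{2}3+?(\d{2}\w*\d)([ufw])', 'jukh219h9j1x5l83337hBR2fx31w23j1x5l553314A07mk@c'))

`match` is anchored at position 0; if the pattern doesn't fit there, it returns None.
Here the pattern fails at index 0, so the call returns None, and `bool(None)` is False.

False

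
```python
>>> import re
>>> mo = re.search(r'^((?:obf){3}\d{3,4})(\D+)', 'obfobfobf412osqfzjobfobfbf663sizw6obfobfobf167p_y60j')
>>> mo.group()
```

'obfobfobf412osqfzjobfobfbf'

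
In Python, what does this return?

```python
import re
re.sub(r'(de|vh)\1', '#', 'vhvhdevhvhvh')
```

'#de#vh'

The backreference `\1` re-matches whatever the first group consumed, character for character.
Matches: at [0:4] → 'vhvh'; at [6:10] → 'vhvh'.
Each match is replaced by '#'.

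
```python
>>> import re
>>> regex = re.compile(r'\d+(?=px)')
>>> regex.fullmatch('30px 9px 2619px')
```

For `fullmatch`, every character of the input must be accounted for by the pattern.
Here there's no way to consume every character, so the call returns None.

None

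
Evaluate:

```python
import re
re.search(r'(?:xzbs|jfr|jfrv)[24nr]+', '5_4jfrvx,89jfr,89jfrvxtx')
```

None

`re.search` scans for the first position where the pattern succeeds.
Here the pattern never matches, so the call returns None.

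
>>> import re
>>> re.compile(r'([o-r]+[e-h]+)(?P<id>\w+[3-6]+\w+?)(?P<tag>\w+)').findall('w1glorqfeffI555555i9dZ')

[('orqfeff', 'I555555i', '9dZ')]

With the lazy modifier that quantifier settles for the fewest repetitions that let the rest of the pattern succeed (the atoms after it are unaffected and can still be greedy).
`findall` packs the 3 group values into a tuple for every match.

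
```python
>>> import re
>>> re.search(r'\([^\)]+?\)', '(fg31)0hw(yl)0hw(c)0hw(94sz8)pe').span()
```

(0, 6)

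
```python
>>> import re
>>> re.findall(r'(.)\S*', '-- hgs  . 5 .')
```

['-', ' ', ' ', ' ', ' ', ' ']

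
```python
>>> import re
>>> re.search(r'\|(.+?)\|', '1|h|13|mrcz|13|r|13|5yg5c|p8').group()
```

Unlike `match`, `search` isn't anchored — it looks for the pattern anywhere in the string.
The match spans [1:4] → '|h|'.
Captured: group 1 = 'h'.

'|h|'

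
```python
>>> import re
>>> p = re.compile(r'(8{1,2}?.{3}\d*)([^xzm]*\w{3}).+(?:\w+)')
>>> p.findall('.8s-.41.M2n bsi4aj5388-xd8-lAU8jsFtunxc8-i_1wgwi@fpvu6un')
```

Pattern: 1 to 2 of a literal '8' (lazy), then exactly 3 of any character, then zero or more of a digit (captured); then zero or more of any character except [xzm], then exactly 3 of a word character (captured); then one or more of any character; then one or more of a word character (non-capturing group).
Scanning left to right: at [1:56] match '8s-.41.M2n bsi4aj5388-xd8-lAU8jsFtunxc8-i_1wgwi@fpvu6un', groups = ('8s-.41', '.M2n bsi4aj5388-xd8').
With 2 capturing groups, `findall` returns a 2-tuple per match.

[('8s-.41', '.M2n bsi4aj5388-xd8')]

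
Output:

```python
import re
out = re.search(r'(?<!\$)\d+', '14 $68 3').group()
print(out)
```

14

Because the assertion is negative and zero-width, positions next to the forbidden text are skipped.
`re.search` tries every starting position until one works.
The match spans [0:2] → '14'.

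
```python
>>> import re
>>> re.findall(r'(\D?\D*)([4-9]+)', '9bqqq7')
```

Pattern: optionally a non-digit, then zero or more of a non-digit (captured); then one or more of a character in [4-9] (captured).
Matches: at [0:1] match '9', groups = ('', '9'); at [1:6] match 'bqqq7', groups = ('bqqq', '7').
With 2 capturing groups, `findall` returns a 2-tuple per match.

[('', '9'), ('bqqq', '7')]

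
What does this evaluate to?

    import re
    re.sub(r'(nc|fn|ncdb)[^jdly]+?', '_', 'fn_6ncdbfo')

'_6_o'

`sub` substitutes '_' at each match site.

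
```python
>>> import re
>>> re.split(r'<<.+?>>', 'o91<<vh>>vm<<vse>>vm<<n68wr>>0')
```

A non-greedy quantifier consumes as few characters as it can — just enough that the remainder of the pattern still matches from where it stops; whatever follows it matches normally.
Matches to split on: at [3:9] → '<<vh>>'; at [11:18] → '<<vse>>'; at [20:29] → '<<n68wr>>'.
Each match becomes a cut point; 4 segments remain.

['o91', 'vm', 'vm', '0']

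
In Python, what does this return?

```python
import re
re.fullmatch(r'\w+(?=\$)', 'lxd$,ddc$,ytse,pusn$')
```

None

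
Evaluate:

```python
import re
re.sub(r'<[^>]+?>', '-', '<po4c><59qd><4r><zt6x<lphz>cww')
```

`sub` substitutes '-' at each match site.

'----cww'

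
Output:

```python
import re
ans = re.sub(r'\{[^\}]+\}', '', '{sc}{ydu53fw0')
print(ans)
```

Matches: at [0:4] → '{sc}'.
Each match is replaced by ''.

{ydu53fw0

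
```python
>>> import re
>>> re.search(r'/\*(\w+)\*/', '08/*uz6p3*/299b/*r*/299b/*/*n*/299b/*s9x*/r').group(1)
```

'uz6p3'

The match spans [2:11] → '/*uz6p3*/'.
Captured: group 1 = 'uz6p3'.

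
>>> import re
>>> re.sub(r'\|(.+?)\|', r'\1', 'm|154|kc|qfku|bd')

A `+?`/`*?`/`{m,n}?` starts at its minimum and grows only as far as needed for what follows to match.
Matches: at [1:6] → '|154|'; at [8:14] → '|qfku|'.
Each match is replaced using the text its own group 1 captured.

'm154kcqfkubd'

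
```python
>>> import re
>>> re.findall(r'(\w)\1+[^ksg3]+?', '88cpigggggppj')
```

`\1` has to match the exact text group 1 already captured.
Walking the string: at [0:3] match '88c', group 1 = '8'; at [5:11] match 'gggggp', group 1 = 'g'.
One capturing group, so `findall` returns just the captured substring from each match — 2 in all.

['8', 'g']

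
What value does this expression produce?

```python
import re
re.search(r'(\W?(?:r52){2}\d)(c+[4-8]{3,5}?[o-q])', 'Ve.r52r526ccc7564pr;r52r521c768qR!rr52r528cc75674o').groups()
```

('.r52r526', 'ccc7564p')

The pattern matches optionally a non-word character, then the literal 'r52' repeated 2 times, then a digit (captured); then one or more of the literal 'c', then 3 to 5 of a character in [4-8] (lazy), then a character in [o-q] (captured).
`re.search` scans for the first position where the pattern succeeds.
The match spans [2:18] → '.r52r526ccc7564p'.
Captured: group 1 = '.r52r526', group 2 = 'ccc7564p'.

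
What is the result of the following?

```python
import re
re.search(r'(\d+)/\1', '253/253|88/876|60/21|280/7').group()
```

'253/253'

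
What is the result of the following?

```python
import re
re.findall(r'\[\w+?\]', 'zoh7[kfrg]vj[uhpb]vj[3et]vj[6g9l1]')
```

Scanning left to right: at [4:10] → '[kfrg]'; at [12:18] → '[uhpb]'; at [20:25] → '[3et]'; at [27:34] → '[6g9l1]'.
`findall` yields the raw match text (4 of them) because the pattern has no groups.

['[kfrg]', '[uhpb]', '[3et]', '[6g9l1]']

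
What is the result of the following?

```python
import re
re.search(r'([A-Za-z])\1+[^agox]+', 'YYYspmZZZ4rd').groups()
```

The match spans [0:12] → 'YYYspmZZZ4rd'.
Captured: group 1 = 'Y'.

('Y',)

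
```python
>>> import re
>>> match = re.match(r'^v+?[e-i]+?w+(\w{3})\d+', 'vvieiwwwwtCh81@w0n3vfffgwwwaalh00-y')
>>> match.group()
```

Pattern: anchored at the start of the string; then one or more of a literal 'v' (lazy), then one or more of a character in [e-i] (lazy), then one or more of the literal 'w'; then exactly 3 of a word character (captured); then one or more of a digit.
`re.match` only tries the pattern at the start of the string.
The match spans [0:14] → 'vvieiwwwwtCh81'.
Captured: group 1 = 'tCh'.

'vvieiwwwwtCh81'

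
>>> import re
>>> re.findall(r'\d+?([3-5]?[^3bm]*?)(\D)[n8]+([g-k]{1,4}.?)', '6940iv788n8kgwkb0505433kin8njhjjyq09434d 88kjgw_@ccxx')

The pattern matches one or more of a digit (lazy); then optionally a character in [3-5], then zero or more of any character except [3bm] (lazy) (captured); then a non-digit (captured); then one or more of one of [n8]; then 1 to 4 of a character in [g-k], then optionally any character (captured).
Walking the string: at [0:14] match '6940iv788n8kgw', groups = ('940iv788', 'n', 'kgw'); at [16:33] match '0505433kin8njhjjy', groups = ('3k', 'i', 'jhjjy'); at [34:47] match '09434d 88kjgw', groups = ('34d', ' ', 'kjgw').
With 3 capturing groups, `findall` returns a 3-tuple per match.

[('940iv788', 'n', 'kgw'), ('3k', 'i', 'jhjjy'), ('34d', ' ', 'kjgw')]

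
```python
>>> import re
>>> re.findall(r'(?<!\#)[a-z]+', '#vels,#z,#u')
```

A negative assertion filters positions out without eating any characters.
Scanning left to right: at [2:5] → 'els'.
No capturing groups, so `findall` returns the 1 full match string.

['els']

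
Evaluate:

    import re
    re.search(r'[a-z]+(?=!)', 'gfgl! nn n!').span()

Because the assertion is zero-width, the text it checks is not consumed and won't appear in the result.
`re.search` scans for the first position where the pattern succeeds.
The match spans [0:4] → 'gfgl'.

(0, 4)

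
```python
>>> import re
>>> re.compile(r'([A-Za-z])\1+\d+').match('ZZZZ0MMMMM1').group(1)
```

'Z'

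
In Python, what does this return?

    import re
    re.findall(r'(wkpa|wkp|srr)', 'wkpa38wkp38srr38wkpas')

Alternation tries branches left to right and keeps the first one that lets the overall match succeed at that position.
Matches: at [0:4] match 'wkpa', group 1 = 'wkpa'; at [6:9] match 'wkp', group 1 = 'wkp'; at [11:14] match 'srr', group 1 = 'srr'; at [16:20] match 'wkpa', group 1 = 'wkpa'.
One capturing group, so `findall` returns just the captured substring from each match — 4 in all.

['wkpa', 'wkp', 'srr', 'wkpa']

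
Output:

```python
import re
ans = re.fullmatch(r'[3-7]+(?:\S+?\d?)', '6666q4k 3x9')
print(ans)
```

`re.fullmatch` is like wrapping the pattern in `^…$` (in single-line mode).
Here the pattern can't cover the whole string, so the call returns None.

None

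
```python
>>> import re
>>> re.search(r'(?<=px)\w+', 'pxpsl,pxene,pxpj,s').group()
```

The `(?=…)`/`(?<=…)` assertion just peeks at neighbouring text; it doesn't advance the match position.
`search` walks the string left to right and returns the first match it finds.
The match spans [2:5] → 'psl'.

'psl'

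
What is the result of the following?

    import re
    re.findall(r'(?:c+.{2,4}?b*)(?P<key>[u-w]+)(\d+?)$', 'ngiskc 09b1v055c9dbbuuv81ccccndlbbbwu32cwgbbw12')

The pattern matches one or more of the literal 'c', then 2 to 4 of any character (lazy), then zero or more of a literal 'b' (non-capturing group); then one or more of a character in [u-w] (captured as 'key'); then one or more of a digit (lazy) (captured); then anchored at the end.
Walking the string: at [39:47] match 'cwgbbw12', groups = ('w', '12').
Multiple groups make `findall` return tuples — one 2-tuple for the one match.

[('w', '12')]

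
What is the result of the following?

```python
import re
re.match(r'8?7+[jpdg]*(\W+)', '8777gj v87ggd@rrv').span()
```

(0, 7)

`match` is anchored at position 0; if the pattern doesn't fit there, it returns None.
The match spans [0:7] → '8777gj '.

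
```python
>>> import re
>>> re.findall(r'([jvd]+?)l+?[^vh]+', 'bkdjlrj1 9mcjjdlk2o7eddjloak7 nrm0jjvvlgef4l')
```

['dj', 'vv']

The pattern matches one or more of one of [jvd] (lazy) (captured); then one or more of a literal 'l' (lazy), then one or more of any character except [vh].
Scanning left to right: at [2:36] match 'djlrj1 9mcjjdlk2o7eddjloak7 nrm0jj', group 1 = 'dj'; at [36:44] match 'vvlgef4l', group 1 = 'vv'.
Because there's exactly one group, `findall` drops the full match and keeps group 1 from each hit.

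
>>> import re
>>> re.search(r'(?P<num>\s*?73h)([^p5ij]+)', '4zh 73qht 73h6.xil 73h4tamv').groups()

The match spans [9:16] → ' 73h6.x'.
Captured: group 1 = ' 73h', group 2 = '6.x'.

(' 73h', '6.x')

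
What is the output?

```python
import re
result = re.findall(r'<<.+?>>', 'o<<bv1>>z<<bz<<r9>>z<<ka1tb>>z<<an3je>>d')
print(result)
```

['<<bv1>>', '<<bz<<r9>>', '<<ka1tb>>', '<<an3je>>']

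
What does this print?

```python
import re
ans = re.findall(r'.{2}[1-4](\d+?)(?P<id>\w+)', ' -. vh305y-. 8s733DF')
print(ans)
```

[('0', '5y'), ('3', 'DF')]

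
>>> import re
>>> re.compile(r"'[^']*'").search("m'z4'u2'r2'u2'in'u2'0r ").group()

"'z4'"

Unlike `match`, `search` isn't anchored — it looks for the pattern anywhere in the string.
The match spans [1:5] → "'z4'".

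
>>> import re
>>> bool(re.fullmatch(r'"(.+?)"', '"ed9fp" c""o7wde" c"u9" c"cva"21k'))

For `fullmatch`, every character of the input must be accounted for by the pattern.
Here the string isn't matched end-to-end, so the call returns None, and `bool(None)` is False.

False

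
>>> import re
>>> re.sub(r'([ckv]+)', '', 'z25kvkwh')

'z25wh'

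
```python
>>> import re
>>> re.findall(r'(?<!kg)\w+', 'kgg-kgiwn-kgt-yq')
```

['kgg', 'kgiwn', 'kgt', 'yq']

Because the assertion is negative and zero-width, positions next to the forbidden text are skipped.
`findall` yields the raw match text (4 of them) because the pattern has no groups.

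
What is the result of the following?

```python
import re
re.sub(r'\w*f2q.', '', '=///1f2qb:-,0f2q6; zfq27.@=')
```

'=///:-,; zfq27.@='

Every occurrence is swapped for ''.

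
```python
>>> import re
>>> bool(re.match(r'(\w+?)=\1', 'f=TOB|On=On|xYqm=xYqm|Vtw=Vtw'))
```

With `match`, the pattern is implicitly anchored at the beginning.
Here the string doesn't start with a match, so the call returns None, and `bool(None)` is False.

False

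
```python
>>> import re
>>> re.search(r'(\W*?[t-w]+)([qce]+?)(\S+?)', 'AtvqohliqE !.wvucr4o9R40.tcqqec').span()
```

(1, 5)

Pattern: zero or more of a non-word character (lazy), then one or more of a character in [t-w] (captured); then one or more of one of [qce] (lazy) (captured); then one or more of a non-whitespace character (lazy) (captured).
Unlike `match`, `search` isn't anchored — it looks for the pattern anywhere in the string.
The match spans [1:5] → 'tvqo'.
Captured: group 1 = 'tv', group 2 = 'q', group 3 = 'o'.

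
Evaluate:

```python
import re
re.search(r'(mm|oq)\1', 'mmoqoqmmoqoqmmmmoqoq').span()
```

After group 1 captures some text, `\1` only succeeds where that same text appears again.
The match spans [2:6] → 'oqoq'.

(2, 6)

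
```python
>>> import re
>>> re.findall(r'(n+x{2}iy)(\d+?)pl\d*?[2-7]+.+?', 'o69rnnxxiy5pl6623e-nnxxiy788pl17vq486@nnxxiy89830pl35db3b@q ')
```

This matches one or more of a literal 'n', then exactly 2 of a literal 'x', then the literal 'iy' (captured); then one or more of a digit (lazy) (captured); then the literal 'pl', then zero or more of a digit (lazy), then one or more of a character in [2-7]; then one or more of any character (lazy).
Lazy quantifiers expand one character at a time until the remainder of the pattern can match.
Scanning left to right: at [4:18] match 'nnxxiy5pl6623e', groups = ('nnxxiy', '5'); at [19:33] match 'nnxxiy788pl17v', groups = ('nnxxiy', '788'); at [38:54] match 'nnxxiy89830pl35d', groups = ('nnxxiy', '89830').
2 groups means each result is a tuple of 2 captured strings — 3 here.

[('nnxxiy', '5'), ('nnxxiy', '788'), ('nnxxiy', '89830')]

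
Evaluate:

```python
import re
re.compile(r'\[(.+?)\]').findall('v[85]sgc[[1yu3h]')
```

The `?` after the quantifier makes it lazy — it takes as little as possible before letting the rest of the pattern try.
Scanning left to right: at [1:5] match '[85]', group 1 = '85'; at [8:16] match '[[1yu3h]', group 1 = '[1yu3h'.
`findall` collects group 1 from each match (2 total).

['85', '[1yu3h']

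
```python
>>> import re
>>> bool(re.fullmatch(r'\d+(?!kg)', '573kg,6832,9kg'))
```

False

For `fullmatch`, every character of the input must be accounted for by the pattern.
Here the string isn't matched end-to-end, so the call returns None, and `bool(None)` is False.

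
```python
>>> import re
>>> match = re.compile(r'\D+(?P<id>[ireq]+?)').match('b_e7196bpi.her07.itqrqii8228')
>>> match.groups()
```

('e',)

The pattern matches one or more of a non-digit; then one or more of one of [ireq] (lazy) (captured as 'id').
With `match`, the pattern is implicitly anchored at the beginning.
The match spans [0:3] → 'b_e'.
Captured: group 1 = 'e'.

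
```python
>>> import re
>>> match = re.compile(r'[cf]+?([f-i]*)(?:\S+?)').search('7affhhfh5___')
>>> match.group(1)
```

'fhhfh'

This matches one or more of one of [cf] (lazy); then zero or more of a character in [f-i] (captured); then one or more of a non-whitespace character (lazy) (non-capturing group).
A non-greedy quantifier consumes as few characters as it can — just enough that the remainder of the pattern still matches from where it stops; whatever follows it matches normally.
Unlike `match`, `search` isn't anchored — it looks for the pattern anywhere in the string.
The match spans [2:9] → 'ffhhfh5'.
Captured: group 1 = 'fhhfh'.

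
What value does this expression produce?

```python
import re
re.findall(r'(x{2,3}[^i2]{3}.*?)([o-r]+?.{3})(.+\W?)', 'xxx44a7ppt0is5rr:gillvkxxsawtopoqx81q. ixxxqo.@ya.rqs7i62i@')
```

[('xxx44a7', 'ppt0', 'is5rr:gillvkxxsawtopoqx81q. ixxxqo.@ya.rqs7i62i@')]

This matches 2 to 3 of the literal 'x', then exactly 3 of any character except [i2], then zero or more of any character (lazy) (captured); then one or more of a character in [o-r] (lazy), then exactly 3 of any character (captured); then one or more of any character, then optionally a non-word character (captured).
Walking the string: at [0:59] match 'xxx44a7ppt0is5rr:gillvkxxsawtopoqx81q. ixxxqo.@ya.rqs7i62i@', groups = ('xxx44a7', 'ppt0', 'is5rr:gillvkxxsawtopoqx81q. ixxxqo.@ya.rqs7i62i@').
3 groups means the one result is a tuple of 3 captured strings — 1 here.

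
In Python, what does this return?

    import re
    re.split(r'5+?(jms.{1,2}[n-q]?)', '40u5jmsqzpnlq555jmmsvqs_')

['40u', 'jmsqzp', 'nlq555jmmsvqs_']

With a capturing group present, the delimiter's captured portion is kept in the result list.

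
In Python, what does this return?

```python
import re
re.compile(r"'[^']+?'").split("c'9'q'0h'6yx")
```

['c', 'q', '6yx']

Matches to split on: at [1:4] → "'9'"; at [5:9] → "'0h'".
The string is cut at each match, leaving 3 pieces.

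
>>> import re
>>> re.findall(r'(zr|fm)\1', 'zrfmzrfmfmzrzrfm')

The backreference `\1` re-matches whatever the first group consumed, character for character.
Scanning left to right: at [6:10] match 'fmfm', group 1 = 'fm'; at [10:14] match 'zrzr', group 1 = 'zr'.
One capturing group, so `findall` returns just the captured substring from each match — 2 in all.

['fm', 'zr']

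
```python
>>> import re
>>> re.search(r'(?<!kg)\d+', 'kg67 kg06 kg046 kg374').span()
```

`(?!…)`/`(?<!…)` only lets a position through if the neighbouring text does NOT match; no characters are consumed.
`search` walks the string left to right and returns the first match it finds.
The match spans [3:4] → '7'.

(3, 4)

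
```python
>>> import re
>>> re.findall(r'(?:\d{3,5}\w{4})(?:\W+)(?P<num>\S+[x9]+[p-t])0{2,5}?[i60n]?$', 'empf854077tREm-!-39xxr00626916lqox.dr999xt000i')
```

['39xxr00626916lqox.dr999xt']

Pattern: 3 to 5 of a digit, then exactly 4 of a word character (non-capturing group); then one or more of a non-word character (non-capturing group); then one or more of a non-whitespace character, then one or more of one of [x9], then a character in [p-t] (captured as 'num'); then 2 to 5 of the literal '0' (lazy), then optionally one of [i60n]; then anchored at the end.
Scanning left to right: at [5:46] match '54077tREm-!-39xxr00626916lqox.dr999xt000i', group 1 = '39xxr00626916lqox.dr999xt'.
Because there's exactly one group, `findall` drops the full match and keeps group 1 from the one hit.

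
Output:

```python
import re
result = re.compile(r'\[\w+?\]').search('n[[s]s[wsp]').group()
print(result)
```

[s]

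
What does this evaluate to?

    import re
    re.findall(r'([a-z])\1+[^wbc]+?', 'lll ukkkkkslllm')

['l', 'k', 'l']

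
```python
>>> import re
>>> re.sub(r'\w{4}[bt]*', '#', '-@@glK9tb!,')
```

This matches exactly 4 of a word character; then zero or more of one of [bt].
Matches: at [3:9] → 'glK9tb'.
`sub` substitutes '#' at each match site.

'-@@#!,'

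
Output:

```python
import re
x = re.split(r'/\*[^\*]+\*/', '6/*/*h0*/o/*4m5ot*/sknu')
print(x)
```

['6/*', 'o', 'sknu']

Matches to split on: at [3:9] → '/*h0*/'; at [10:19] → '/*4m5ot*/'.
`split` removes every match and returns the 3 fragments in between.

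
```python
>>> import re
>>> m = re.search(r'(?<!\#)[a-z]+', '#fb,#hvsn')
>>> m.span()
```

(2, 3)

Because the assertion is negative and zero-width, positions next to the forbidden text are skipped.
The match spans [2:3] → 'b'.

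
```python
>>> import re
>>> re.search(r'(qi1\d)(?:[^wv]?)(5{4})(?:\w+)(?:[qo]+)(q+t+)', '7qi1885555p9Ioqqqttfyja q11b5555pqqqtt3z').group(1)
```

The match spans [1:19] → 'qi1885555p9Ioqqqtt'.
Captured: group 1 = 'qi18', group 2 = '5555', group 3 = 'qtt'.

'qi18'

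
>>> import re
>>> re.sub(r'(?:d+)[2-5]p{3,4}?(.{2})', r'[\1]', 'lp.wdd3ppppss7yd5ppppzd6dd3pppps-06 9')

The pattern matches one or more of a literal 'd' (non-capturing group); then a character in [2-5], then 3 to 4 of the literal 'p' (lazy); then exactly 2 of any character (captured).
A `+?`/`*?`/`{m,n}?` starts at its minimum and grows only as far as needed for what follows to match.
Matches: at [4:12] → 'dd3pppps'; at [15:22] → 'd5ppppz'; at [24:32] → 'dd3pppps'.
Each match is replaced using the text its own group 1 captured.

'lp.w[ps]s7y[pz]d6[ps]-06 9'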